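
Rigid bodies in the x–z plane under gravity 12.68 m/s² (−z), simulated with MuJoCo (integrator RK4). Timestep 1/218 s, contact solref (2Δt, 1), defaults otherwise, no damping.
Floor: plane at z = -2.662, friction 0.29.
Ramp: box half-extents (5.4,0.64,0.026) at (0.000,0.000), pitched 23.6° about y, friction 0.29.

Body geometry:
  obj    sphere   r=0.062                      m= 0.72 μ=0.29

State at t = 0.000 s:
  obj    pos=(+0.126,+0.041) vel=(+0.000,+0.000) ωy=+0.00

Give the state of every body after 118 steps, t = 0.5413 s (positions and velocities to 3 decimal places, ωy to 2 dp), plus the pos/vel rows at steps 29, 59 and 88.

State at t = 0.5413 s:
  obj    pos=(+0.613,-0.172) vel=(+1.799,-0.786) ωy=+31.65

Key-timestep trajectory:
   step    t(s)  obj.x    obj.z    obj.vx   obj.vz 
     29  0.1330   +0.155  +0.028  +0.442  -0.193
     59  0.2706   +0.248  -0.012  +0.899  -0.393
     88  0.4037   +0.397  -0.077  +1.341  -0.586


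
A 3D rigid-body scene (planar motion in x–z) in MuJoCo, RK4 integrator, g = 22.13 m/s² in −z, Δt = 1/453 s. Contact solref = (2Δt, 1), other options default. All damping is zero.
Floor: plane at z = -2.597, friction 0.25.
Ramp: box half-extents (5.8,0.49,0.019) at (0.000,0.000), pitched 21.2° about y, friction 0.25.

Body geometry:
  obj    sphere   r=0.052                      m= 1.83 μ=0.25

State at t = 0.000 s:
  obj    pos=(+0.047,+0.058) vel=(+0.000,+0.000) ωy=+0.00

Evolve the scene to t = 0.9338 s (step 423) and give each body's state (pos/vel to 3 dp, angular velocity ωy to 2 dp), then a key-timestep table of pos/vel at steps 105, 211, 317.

State at t = 0.9338 s:
  obj    pos=(+2.371,-0.843) vel=(+4.977,-1.930) ωy=+102.64

Key-timestep trajectory:
   step    t(s)  obj.x    obj.z    obj.vx   obj.vz 
    105  0.2318   +0.190  +0.002  +1.235  -0.479
    211  0.4658   +0.625  -0.166  +2.482  -0.963
    317  0.6998   +1.352  -0.448  +3.730  -1.447


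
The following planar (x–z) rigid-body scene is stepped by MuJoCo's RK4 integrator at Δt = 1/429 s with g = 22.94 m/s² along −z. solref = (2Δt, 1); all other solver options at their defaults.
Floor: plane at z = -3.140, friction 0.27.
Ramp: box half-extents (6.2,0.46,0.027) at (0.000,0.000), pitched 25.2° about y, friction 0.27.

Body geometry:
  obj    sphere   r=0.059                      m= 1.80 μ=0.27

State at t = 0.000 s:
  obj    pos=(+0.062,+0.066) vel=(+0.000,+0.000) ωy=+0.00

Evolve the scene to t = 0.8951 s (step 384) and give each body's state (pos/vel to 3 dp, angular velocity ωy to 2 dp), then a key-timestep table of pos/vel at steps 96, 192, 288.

State at t = 0.8951 s:
  obj    pos=(+2.591,-1.124) vel=(+5.651,-2.659) ωy=+105.84

Key-timestep trajectory:
   step    t(s)  obj.x    obj.z    obj.vx   obj.vz 
     96  0.2238   +0.220  -0.009  +1.413  -0.665
    192  0.4476   +0.694  -0.232  +2.825  -1.330
    288  0.6713   +1.485  -0.604  +4.238  -1.994


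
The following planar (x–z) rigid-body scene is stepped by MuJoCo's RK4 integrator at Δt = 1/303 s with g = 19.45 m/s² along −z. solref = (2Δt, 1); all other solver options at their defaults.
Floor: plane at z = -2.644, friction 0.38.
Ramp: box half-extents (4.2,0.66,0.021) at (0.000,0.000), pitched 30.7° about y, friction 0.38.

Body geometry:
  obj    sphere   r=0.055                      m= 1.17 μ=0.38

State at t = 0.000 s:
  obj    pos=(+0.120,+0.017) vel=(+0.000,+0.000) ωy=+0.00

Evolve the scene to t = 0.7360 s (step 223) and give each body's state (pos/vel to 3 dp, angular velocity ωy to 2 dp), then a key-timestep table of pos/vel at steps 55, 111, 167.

State at t = 0.7360 s:
  obj    pos=(+1.772,-0.964) vel=(+4.489,-2.665) ωy=+94.90

Key-timestep trajectory:
   step    t(s)  obj.x    obj.z    obj.vx   obj.vz 
     55  0.1815   +0.221  -0.043  +1.107  -0.657
    111  0.3663   +0.529  -0.226  +2.234  -1.327
    167  0.5512   +1.046  -0.533  +3.362  -1.996


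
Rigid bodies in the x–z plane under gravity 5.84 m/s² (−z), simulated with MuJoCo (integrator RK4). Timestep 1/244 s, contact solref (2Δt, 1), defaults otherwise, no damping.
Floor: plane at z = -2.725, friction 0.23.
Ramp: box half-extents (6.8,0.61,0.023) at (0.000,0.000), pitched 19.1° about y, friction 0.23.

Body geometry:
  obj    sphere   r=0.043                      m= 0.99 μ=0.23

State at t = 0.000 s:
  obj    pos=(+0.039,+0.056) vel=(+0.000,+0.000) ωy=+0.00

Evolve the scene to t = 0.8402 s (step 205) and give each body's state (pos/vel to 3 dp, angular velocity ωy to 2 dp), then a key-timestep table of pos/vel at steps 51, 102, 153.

State at t = 0.8402 s:
  obj    pos=(+0.494,-0.101) vel=(+1.084,-0.375) ωy=+26.67

Key-timestep trajectory:
   step    t(s)  obj.x    obj.z    obj.vx   obj.vz 
     51  0.2090   +0.067  +0.047  +0.270  -0.093
    102  0.4180   +0.152  +0.017  +0.539  -0.187
    153  0.6270   +0.293  -0.032  +0.809  -0.280


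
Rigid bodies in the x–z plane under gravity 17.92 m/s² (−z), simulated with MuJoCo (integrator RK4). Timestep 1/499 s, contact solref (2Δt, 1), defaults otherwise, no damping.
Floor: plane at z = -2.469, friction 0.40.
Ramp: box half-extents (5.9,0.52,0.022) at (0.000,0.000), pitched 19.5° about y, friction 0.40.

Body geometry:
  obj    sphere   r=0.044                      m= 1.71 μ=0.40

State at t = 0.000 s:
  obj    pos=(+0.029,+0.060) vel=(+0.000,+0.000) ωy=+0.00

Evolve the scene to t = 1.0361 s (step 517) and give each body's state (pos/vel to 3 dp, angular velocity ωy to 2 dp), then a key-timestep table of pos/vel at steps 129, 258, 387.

State at t = 1.0361 s:
  obj    pos=(+2.191,-0.706) vel=(+4.173,-1.478) ωy=+100.60

Key-timestep trajectory:
   step    t(s)  obj.x    obj.z    obj.vx   obj.vz 
    129  0.2585   +0.164  +0.012  +1.041  -0.369
    258  0.5170   +0.567  -0.131  +2.082  -0.737
    387  0.7756   +1.240  -0.369  +3.124  -1.106


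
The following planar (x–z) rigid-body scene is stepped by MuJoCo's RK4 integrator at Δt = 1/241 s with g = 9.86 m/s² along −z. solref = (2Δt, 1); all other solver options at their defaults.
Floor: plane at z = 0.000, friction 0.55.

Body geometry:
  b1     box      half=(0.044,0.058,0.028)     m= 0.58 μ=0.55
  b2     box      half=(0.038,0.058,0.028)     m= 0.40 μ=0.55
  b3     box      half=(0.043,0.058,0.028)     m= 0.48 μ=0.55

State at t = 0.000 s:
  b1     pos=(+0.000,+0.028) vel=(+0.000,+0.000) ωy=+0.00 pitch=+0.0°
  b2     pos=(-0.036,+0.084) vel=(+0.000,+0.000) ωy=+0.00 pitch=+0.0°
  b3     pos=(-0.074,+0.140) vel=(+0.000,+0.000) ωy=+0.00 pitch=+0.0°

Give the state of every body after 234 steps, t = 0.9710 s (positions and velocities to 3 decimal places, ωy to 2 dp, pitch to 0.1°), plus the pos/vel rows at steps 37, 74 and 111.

State at t = 0.9710 s:
  b1     pos=(+0.000,+0.028) vel=(+0.000,+0.000) ωy=+0.00 pitch=+0.0°
  b2     pos=(-0.079,+0.038) vel=(+0.000,+0.000) ωy=+0.00 pitch=-90.0°
  b3     pos=(-0.239,+0.028) vel=(+0.000,+0.000) ωy=+0.00 pitch=+180.0°

Key-timestep trajectory:
   step    t(s)  b1.x    b1.z    b1.vx   b1.vz   b2.x    b2.z    b2.vx   b2.vz   b3.x    b3.z    b3.vx   b3.vz 
     37  0.1535   +0.000  +0.028  +0.001  +0.000   -0.045  +0.085  -0.149  -0.002   -0.100  +0.126  -0.361  -0.275
     74  0.3071   +0.000  +0.028  +0.000  +0.000   -0.082  +0.037  -0.036  -0.336   -0.170  +0.043  -0.385  +0.120
    111  0.4606   +0.000  +0.028  +0.000  +0.000   -0.079  +0.038  +0.000  +0.000   -0.211  +0.049  -0.296  -0.097


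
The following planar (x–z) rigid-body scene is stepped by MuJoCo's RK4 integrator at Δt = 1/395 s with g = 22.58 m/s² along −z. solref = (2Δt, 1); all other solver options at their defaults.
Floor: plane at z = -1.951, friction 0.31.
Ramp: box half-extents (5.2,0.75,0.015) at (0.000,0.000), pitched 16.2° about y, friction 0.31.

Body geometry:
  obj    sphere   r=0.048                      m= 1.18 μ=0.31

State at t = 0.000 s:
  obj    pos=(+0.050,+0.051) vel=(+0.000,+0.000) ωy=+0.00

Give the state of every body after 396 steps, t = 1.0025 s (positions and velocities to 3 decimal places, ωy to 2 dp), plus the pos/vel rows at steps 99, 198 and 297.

State at t = 1.0025 s:
  obj    pos=(+2.222,-0.580) vel=(+4.332,-1.259) ωy=+93.97

Key-timestep trajectory:
   step    t(s)  obj.x    obj.z    obj.vx   obj.vz 
     99  0.2506   +0.186  +0.012  +1.083  -0.315
    198  0.5013   +0.593  -0.107  +2.166  -0.629
    297  0.7519   +1.272  -0.304  +3.249  -0.944


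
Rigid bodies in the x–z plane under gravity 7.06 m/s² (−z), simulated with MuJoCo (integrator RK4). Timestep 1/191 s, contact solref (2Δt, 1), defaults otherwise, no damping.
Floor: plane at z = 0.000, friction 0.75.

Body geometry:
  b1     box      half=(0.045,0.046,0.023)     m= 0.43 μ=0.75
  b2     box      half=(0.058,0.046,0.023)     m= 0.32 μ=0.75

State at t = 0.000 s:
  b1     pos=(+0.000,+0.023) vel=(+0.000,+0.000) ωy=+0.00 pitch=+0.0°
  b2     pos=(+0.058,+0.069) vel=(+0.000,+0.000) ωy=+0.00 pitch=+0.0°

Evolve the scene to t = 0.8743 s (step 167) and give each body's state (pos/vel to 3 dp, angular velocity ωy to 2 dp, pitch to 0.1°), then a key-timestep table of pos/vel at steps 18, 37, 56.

State at t = 0.8743 s:
  b1     pos=(+0.000,+0.023) vel=(+0.000,+0.000) ωy=+0.00 pitch=+0.0°
  b2     pos=(+0.069,+0.055) vel=(+0.000,+0.000) ωy=-0.01 pitch=+40.6°

Key-timestep trajectory:
   step    t(s)  b1.x    b1.z    b1.vx   b1.vz   b2.x    b2.z    b2.vx   b2.vz 
     18  0.0942   +0.000  +0.023  +0.000  +0.000   +0.063  +0.066  +0.095  -0.096
     37  0.1937   +0.000  +0.023  +0.000  +0.000   +0.072  +0.056  +0.040  +0.062
     56  0.2932   +0.000  +0.023  -0.001  +0.000   +0.069  +0.055  +0.003  +0.012


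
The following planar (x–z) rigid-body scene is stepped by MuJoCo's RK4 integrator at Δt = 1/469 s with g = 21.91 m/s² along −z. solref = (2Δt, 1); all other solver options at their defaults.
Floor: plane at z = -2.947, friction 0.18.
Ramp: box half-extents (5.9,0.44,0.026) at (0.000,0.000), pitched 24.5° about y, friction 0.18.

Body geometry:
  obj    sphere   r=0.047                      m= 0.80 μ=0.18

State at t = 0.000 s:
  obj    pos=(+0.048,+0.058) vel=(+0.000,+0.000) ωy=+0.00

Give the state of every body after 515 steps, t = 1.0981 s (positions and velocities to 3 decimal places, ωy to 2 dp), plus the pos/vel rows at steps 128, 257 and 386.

State at t = 1.0981 s:
  obj    pos=(+3.609,-1.564) vel=(+6.485,-2.955) ωy=+151.61

Key-timestep trajectory:
   step    t(s)  obj.x    obj.z    obj.vx   obj.vz 
    128  0.2729   +0.268  -0.042  +1.612  -0.735
    257  0.5480   +0.935  -0.346  +3.236  -1.475
    386  0.8230   +2.048  -0.853  +4.861  -2.215


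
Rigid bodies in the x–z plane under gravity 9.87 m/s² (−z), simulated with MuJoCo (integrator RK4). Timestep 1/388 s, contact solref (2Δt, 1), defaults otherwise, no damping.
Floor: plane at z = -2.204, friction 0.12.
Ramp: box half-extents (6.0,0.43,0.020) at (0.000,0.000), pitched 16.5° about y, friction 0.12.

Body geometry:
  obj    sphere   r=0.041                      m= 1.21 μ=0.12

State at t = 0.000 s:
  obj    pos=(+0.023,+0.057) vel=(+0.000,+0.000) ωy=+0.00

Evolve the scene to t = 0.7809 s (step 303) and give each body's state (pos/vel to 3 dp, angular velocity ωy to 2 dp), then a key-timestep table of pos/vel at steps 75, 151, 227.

State at t = 0.7809 s:
  obj    pos=(+0.608,-0.117) vel=(+1.499,-0.444) ωy=+38.13

Key-timestep trajectory:
   step    t(s)  obj.x    obj.z    obj.vx   obj.vz 
     75  0.1933   +0.059  +0.046  +0.371  -0.110
    151  0.3892   +0.168  +0.014  +0.747  -0.221
    227  0.5851   +0.352  -0.041  +1.123  -0.333


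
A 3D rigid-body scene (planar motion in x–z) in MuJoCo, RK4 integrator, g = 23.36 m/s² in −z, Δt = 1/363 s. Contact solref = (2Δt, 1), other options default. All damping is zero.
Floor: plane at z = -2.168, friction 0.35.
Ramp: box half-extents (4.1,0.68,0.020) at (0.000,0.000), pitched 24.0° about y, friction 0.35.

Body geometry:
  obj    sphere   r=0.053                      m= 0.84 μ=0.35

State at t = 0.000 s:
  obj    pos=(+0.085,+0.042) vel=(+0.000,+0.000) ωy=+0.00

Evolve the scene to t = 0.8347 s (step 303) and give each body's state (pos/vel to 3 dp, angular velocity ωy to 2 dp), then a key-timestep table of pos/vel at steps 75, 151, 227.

State at t = 0.8347 s:
  obj    pos=(+2.245,-0.920) vel=(+5.175,-2.304) ωy=+106.88

Key-timestep trajectory:
   step    t(s)  obj.x    obj.z    obj.vx   obj.vz 
     75  0.2066   +0.217  -0.017  +1.281  -0.570
    151  0.4160   +0.622  -0.197  +2.579  -1.148
    227  0.6253   +1.297  -0.498  +3.877  -1.726


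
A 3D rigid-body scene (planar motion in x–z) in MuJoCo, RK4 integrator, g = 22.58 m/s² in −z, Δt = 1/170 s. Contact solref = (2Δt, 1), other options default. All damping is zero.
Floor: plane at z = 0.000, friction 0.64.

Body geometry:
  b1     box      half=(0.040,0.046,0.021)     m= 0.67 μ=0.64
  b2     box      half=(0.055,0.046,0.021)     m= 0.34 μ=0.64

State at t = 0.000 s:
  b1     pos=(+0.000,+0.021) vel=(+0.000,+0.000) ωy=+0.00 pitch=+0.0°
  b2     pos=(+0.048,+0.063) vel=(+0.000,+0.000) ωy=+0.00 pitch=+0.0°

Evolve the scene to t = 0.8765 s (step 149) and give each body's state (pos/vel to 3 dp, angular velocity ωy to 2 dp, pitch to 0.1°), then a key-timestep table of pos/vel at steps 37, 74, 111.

State at t = 0.8765 s:
  b1     pos=(+0.000,+0.021) vel=(+0.000,+0.000) ωy=+0.00 pitch=+0.0°
  b2     pos=(+0.059,+0.053) vel=(+0.001,-0.001) ωy=-0.03 pitch=+42.9°

Key-timestep trajectory:
   step    t(s)  b1.x    b1.z    b1.vx   b1.vz   b2.x    b2.z    b2.vx   b2.vz 
     37  0.2176   +0.000  +0.021  +0.000  +0.000   +0.058  +0.053  +0.071  -0.027
     74  0.4353   +0.000  +0.021  +0.000  +0.000   +0.059  +0.053  +0.000  -0.001
    111  0.6529   +0.000  +0.021  +0.000  +0.000   +0.059  +0.053  +0.001  -0.001


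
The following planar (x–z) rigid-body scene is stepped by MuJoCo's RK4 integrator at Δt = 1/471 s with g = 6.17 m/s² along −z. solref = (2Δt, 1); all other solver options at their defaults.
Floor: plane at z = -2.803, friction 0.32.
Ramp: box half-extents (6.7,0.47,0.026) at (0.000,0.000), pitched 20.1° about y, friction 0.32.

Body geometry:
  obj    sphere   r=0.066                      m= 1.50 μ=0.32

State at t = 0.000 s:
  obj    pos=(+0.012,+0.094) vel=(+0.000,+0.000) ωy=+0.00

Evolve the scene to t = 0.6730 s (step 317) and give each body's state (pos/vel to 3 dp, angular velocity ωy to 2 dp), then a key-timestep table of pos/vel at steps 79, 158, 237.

State at t = 0.6730 s:
  obj    pos=(+0.334,-0.024) vel=(+0.957,-0.350) ωy=+15.44

Key-timestep trajectory:
   step    t(s)  obj.x    obj.z    obj.vx   obj.vz 
     79  0.1677   +0.032  +0.086  +0.239  -0.087
    158  0.3355   +0.092  +0.064  +0.477  -0.175
    237  0.5032   +0.192  +0.028  +0.716  -0.262


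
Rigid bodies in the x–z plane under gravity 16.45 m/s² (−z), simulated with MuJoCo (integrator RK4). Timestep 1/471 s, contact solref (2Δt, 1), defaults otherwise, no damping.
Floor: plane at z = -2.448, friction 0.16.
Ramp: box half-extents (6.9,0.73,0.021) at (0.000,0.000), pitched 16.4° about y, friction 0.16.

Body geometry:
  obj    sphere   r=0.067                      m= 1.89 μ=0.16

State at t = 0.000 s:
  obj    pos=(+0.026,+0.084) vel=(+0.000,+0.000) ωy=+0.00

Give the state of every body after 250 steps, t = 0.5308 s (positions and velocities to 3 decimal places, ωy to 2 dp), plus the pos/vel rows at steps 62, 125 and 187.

State at t = 0.5308 s:
  obj    pos=(+0.474,-0.048) vel=(+1.689,-0.497) ωy=+26.28

Key-timestep trajectory:
   step    t(s)  obj.x    obj.z    obj.vx   obj.vz 
     62  0.1316   +0.054  +0.076  +0.419  -0.123
    125  0.2654   +0.138  +0.051  +0.845  -0.249
    187  0.3970   +0.277  +0.010  +1.264  -0.372


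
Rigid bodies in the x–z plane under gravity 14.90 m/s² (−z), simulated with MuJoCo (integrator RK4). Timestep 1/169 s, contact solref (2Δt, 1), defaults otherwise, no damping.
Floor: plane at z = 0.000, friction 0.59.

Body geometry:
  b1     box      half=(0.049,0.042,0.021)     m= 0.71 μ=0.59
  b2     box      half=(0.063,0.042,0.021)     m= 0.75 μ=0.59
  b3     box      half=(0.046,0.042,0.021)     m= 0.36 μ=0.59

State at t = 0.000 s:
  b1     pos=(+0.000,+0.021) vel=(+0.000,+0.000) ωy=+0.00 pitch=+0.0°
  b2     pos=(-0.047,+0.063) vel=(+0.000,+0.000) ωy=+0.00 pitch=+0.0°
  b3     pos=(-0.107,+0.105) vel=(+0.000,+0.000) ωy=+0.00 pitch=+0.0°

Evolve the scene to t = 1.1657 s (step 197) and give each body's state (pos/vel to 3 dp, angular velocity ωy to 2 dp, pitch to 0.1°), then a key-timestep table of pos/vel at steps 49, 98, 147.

State at t = 1.1657 s:
  b1     pos=(+0.001,+0.021) vel=(+0.001,+0.000) ωy=+0.00 pitch=+0.0°
  b2     pos=(-0.061,+0.058) vel=(+0.000,-0.001) ωy=+0.03 pitch=-42.7°
  b3     pos=(-0.138,+0.046) vel=(+0.000,+0.000) ωy=+0.01 pitch=-41.6°

Key-timestep trajectory:
   step    t(s)  b1.x    b1.z    b1.vx   b1.vz   b2.x    b2.z    b2.vx   b2.vz   b3.x    b3.z    b3.vx   b3.vz 
     49  0.2899   +0.000  +0.021  +0.001  +0.000   -0.061  +0.059  -0.056  -0.023   -0.137  +0.046  +0.010  -0.001
     98  0.5799   +0.000  +0.021  +0.001  +0.000   -0.061  +0.059  +0.000  -0.001   -0.137  +0.046  +0.000  +0.000
    147  0.8698   +0.001  +0.021  +0.001  +0.000   -0.061  +0.058  +0.000  -0.001   -0.137  +0.046  +0.000  +0.000


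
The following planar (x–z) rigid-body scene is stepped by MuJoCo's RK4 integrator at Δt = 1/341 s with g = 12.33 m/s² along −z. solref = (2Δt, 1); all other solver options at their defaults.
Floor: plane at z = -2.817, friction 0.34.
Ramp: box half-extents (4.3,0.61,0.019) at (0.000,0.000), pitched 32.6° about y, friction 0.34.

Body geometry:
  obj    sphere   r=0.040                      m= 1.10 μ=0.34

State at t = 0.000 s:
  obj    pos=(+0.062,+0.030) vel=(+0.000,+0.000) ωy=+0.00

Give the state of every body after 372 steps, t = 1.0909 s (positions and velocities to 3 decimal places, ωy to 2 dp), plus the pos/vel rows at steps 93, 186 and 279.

State at t = 1.0909 s:
  obj    pos=(+2.441,-1.491) vel=(+4.361,-2.789) ωy=+129.40

Key-timestep trajectory:
   step    t(s)  obj.x    obj.z    obj.vx   obj.vz 
     93  0.2727   +0.211  -0.065  +1.090  -0.697
    186  0.5455   +0.657  -0.350  +2.181  -1.395
    279  0.8182   +1.400  -0.825  +3.271  -2.092


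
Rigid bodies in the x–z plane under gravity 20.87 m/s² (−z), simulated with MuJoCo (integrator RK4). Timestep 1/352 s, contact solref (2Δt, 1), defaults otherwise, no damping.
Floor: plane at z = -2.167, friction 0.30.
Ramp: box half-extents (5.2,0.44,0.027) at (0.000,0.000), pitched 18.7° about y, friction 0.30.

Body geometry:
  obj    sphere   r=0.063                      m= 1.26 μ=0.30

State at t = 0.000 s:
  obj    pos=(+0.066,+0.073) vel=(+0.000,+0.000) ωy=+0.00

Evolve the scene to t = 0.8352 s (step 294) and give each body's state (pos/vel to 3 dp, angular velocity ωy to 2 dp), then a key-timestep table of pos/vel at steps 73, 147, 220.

State at t = 0.8352 s:
  obj    pos=(+1.645,-0.462) vel=(+3.781,-1.280) ωy=+63.36

Key-timestep trajectory:
   step    t(s)  obj.x    obj.z    obj.vx   obj.vz 
     73  0.2074   +0.163  +0.040  +0.939  -0.318
    147  0.4176   +0.461  -0.061  +1.891  -0.640
    220  0.6250   +0.950  -0.227  +2.830  -0.958


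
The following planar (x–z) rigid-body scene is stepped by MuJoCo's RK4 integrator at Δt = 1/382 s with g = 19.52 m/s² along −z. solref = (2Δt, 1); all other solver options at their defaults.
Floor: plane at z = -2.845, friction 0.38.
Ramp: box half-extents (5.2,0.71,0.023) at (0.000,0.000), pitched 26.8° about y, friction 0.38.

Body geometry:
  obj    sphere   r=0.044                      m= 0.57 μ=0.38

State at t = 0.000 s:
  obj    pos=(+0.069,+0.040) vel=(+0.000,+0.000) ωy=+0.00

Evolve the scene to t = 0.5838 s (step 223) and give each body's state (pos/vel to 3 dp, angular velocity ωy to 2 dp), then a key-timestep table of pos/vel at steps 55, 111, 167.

State at t = 0.5838 s:
  obj    pos=(+1.025,-0.443) vel=(+3.276,-1.655) ωy=+83.39

Key-timestep trajectory:
   step    t(s)  obj.x    obj.z    obj.vx   obj.vz 
     55  0.1440   +0.127  +0.011  +0.808  -0.408
    111  0.2906   +0.306  -0.080  +1.631  -0.824
    167  0.4372   +0.605  -0.231  +2.453  -1.239


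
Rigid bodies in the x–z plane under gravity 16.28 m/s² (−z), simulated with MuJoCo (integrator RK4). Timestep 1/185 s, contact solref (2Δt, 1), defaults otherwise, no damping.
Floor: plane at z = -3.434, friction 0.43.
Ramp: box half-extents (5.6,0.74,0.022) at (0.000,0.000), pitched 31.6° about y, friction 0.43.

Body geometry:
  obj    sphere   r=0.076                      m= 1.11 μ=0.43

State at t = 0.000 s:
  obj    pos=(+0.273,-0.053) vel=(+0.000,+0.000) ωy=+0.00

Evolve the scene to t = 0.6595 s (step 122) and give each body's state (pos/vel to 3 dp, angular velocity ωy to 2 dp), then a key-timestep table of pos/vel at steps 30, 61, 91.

State at t = 0.6595 s:
  obj    pos=(+1.402,-0.747) vel=(+3.423,-2.106) ωy=+52.86

Key-timestep trajectory:
   step    t(s)  obj.x    obj.z    obj.vx   obj.vz 
     30  0.1622   +0.341  -0.095  +0.842  -0.518
     61  0.3297   +0.555  -0.227  +1.711  -1.053
     91  0.4919   +0.901  -0.439  +2.553  -1.571


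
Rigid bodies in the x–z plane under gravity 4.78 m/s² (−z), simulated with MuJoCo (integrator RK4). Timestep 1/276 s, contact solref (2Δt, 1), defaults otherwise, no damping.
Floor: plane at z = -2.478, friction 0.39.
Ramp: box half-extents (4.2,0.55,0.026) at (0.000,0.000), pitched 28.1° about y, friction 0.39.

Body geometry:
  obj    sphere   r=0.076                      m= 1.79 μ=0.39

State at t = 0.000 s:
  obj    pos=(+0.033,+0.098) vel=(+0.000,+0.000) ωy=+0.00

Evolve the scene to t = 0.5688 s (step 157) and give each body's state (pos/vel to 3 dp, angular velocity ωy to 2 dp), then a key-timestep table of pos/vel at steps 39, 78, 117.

State at t = 0.5688 s:
  obj    pos=(+0.263,-0.025) vel=(+0.807,-0.431) ωy=+12.03

Key-timestep trajectory:
   step    t(s)  obj.x    obj.z    obj.vx   obj.vz 
     39  0.1413   +0.047  +0.090  +0.201  -0.107
     78  0.2826   +0.090  +0.068  +0.401  -0.214
    117  0.4239   +0.160  +0.030  +0.601  -0.321


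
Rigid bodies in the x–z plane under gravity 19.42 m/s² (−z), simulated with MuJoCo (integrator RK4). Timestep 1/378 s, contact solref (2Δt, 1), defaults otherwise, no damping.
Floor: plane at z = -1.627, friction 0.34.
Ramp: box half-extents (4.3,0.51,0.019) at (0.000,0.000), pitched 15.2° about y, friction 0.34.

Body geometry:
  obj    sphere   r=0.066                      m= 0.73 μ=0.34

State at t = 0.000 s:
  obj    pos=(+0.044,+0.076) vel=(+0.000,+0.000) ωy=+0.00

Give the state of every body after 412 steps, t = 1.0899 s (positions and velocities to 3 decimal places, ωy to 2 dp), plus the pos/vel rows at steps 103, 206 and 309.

State at t = 1.0899 s:
  obj    pos=(+2.129,-0.490) vel=(+3.825,-1.039) ωy=+60.06

Key-timestep trajectory:
   step    t(s)  obj.x    obj.z    obj.vx   obj.vz 
    103  0.2725   +0.174  +0.041  +0.956  -0.260
    206  0.5450   +0.565  -0.066  +1.913  -0.520
    309  0.8175   +1.217  -0.243  +2.869  -0.780


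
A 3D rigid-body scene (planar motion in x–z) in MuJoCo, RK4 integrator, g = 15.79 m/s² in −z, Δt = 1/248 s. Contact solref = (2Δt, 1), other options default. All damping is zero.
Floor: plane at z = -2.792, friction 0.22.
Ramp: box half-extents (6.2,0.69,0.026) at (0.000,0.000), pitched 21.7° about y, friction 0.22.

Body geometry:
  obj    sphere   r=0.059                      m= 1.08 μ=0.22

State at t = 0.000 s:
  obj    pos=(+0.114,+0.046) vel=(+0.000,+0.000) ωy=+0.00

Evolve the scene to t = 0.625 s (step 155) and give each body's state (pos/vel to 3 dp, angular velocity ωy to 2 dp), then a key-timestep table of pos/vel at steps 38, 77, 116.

State at t = 0.625 s:
  obj    pos=(+0.871,-0.255) vel=(+2.422,-0.964) ωy=+44.17

Key-timestep trajectory:
   step    t(s)  obj.x    obj.z    obj.vx   obj.vz 
     38  0.1532   +0.160  +0.028  +0.594  -0.236
     77  0.3105   +0.301  -0.028  +1.203  -0.479
    116  0.4677   +0.538  -0.123  +1.813  -0.721


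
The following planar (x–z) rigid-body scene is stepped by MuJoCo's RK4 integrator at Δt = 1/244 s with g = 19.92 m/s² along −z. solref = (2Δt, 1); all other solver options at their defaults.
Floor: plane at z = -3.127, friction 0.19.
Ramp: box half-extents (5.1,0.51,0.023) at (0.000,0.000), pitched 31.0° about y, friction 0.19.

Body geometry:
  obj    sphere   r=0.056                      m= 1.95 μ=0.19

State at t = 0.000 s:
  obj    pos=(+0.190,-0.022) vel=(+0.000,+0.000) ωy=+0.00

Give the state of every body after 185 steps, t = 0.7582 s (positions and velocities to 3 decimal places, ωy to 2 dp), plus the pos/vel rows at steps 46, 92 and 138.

State at t = 0.7582 s:
  obj    pos=(+1.996,-1.107) vel=(+4.763,-2.862) ωy=+99.19

Key-timestep trajectory:
   step    t(s)  obj.x    obj.z    obj.vx   obj.vz 
     46  0.1885   +0.302  -0.089  +1.185  -0.712
     92  0.3770   +0.637  -0.290  +2.369  -1.423
    138  0.5656   +1.195  -0.626  +3.553  -2.135


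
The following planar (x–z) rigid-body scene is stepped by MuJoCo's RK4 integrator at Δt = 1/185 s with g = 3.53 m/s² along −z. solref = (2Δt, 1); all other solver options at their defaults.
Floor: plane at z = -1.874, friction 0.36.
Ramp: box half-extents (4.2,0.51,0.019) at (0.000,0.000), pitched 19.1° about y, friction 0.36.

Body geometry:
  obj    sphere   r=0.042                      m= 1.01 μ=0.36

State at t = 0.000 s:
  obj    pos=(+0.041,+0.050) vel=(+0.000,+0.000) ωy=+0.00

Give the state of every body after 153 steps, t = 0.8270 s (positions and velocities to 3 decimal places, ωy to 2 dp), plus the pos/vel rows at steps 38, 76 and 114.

State at t = 0.8270 s:
  obj    pos=(+0.308,-0.042) vel=(+0.645,-0.223) ωy=+16.24

Key-timestep trajectory:
   step    t(s)  obj.x    obj.z    obj.vx   obj.vz 
     38  0.2054   +0.058  +0.045  +0.160  -0.055
     76  0.4108   +0.107  +0.028  +0.320  -0.111
    114  0.6162   +0.189  -0.001  +0.480  -0.166


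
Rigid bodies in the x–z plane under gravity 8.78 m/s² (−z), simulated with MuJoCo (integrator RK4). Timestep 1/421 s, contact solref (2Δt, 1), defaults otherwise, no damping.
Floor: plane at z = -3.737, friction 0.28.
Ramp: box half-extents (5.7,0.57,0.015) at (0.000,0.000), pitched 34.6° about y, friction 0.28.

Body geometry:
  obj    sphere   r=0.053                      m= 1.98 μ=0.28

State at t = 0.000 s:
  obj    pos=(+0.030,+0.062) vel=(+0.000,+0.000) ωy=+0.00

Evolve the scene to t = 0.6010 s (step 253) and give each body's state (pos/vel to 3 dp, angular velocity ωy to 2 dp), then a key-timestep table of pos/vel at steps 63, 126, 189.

State at t = 0.6010 s:
  obj    pos=(+0.559,-0.303) vel=(+1.762,-1.215) ωy=+40.37

Key-timestep trajectory:
   step    t(s)  obj.x    obj.z    obj.vx   obj.vz 
     63  0.1496   +0.063  +0.039  +0.439  -0.303
    126  0.2993   +0.161  -0.029  +0.877  -0.605
    189  0.4489   +0.325  -0.142  +1.316  -0.908


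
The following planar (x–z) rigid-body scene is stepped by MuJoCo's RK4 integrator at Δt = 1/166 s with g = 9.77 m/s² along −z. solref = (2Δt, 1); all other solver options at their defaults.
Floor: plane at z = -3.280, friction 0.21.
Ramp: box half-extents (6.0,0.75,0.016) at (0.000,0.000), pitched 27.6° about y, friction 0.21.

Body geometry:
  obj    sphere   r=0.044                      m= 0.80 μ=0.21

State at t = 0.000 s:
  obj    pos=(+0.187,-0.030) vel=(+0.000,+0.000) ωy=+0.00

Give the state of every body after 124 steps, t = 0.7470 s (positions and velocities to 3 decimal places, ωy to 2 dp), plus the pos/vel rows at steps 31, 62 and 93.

State at t = 0.7470 s:
  obj    pos=(+0.987,-0.448) vel=(+2.141,-1.119) ωy=+54.87

Key-timestep trajectory:
   step    t(s)  obj.x    obj.z    obj.vx   obj.vz 
     31  0.1867   +0.237  -0.056  +0.535  -0.280
     62  0.3735   +0.387  -0.135  +1.070  -0.560
     93  0.5602   +0.637  -0.265  +1.606  -0.839


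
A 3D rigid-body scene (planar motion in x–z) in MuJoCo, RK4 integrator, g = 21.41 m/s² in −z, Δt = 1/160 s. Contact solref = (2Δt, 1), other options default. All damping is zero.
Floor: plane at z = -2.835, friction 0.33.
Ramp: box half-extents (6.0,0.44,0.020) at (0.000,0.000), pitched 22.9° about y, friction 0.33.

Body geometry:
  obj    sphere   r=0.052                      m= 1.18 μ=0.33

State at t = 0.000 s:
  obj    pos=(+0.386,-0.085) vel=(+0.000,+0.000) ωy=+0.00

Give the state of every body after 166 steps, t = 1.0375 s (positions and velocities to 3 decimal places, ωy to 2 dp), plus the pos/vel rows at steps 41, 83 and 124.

State at t = 1.0375 s:
  obj    pos=(+3.336,-1.331) vel=(+5.687,-2.402) ωy=+118.72

Key-timestep trajectory:
   step    t(s)  obj.x    obj.z    obj.vx   obj.vz 
     41  0.2563   +0.566  -0.161  +1.405  -0.593
     83  0.5188   +1.124  -0.397  +2.844  -1.201
    124  0.7750   +2.032  -0.780  +4.248  -1.795


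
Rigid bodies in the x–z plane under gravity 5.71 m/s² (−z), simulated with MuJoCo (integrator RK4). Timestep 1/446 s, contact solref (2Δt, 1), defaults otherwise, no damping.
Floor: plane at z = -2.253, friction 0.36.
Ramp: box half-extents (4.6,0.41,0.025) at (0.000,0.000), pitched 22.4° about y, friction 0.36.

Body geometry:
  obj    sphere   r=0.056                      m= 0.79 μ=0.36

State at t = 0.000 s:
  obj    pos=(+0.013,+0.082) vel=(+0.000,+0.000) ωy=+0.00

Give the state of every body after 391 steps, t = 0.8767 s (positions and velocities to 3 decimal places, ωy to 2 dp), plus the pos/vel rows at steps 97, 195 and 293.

State at t = 0.8767 s:
  obj    pos=(+0.565,-0.145) vel=(+1.260,-0.519) ωy=+24.33

Key-timestep trajectory:
   step    t(s)  obj.x    obj.z    obj.vx   obj.vz 
     97  0.2175   +0.047  +0.068  +0.313  -0.129
    195  0.4372   +0.150  +0.026  +0.628  -0.259
    293  0.6570   +0.323  -0.046  +0.944  -0.389


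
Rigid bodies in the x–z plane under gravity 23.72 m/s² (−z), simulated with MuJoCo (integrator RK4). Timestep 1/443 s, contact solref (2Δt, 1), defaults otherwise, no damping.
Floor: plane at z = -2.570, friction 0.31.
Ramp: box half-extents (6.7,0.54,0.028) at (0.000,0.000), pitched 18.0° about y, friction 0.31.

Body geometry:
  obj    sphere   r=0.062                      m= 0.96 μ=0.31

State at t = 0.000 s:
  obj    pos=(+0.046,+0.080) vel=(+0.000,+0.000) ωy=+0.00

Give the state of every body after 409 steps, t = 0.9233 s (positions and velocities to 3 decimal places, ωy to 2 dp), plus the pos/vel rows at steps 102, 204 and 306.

State at t = 0.9233 s:
  obj    pos=(+2.168,-0.610) vel=(+4.597,-1.494) ωy=+77.96

Key-timestep trajectory:
   step    t(s)  obj.x    obj.z    obj.vx   obj.vz 
    102  0.2302   +0.178  +0.037  +1.147  -0.373
    204  0.4605   +0.574  -0.092  +2.293  -0.745
    306  0.6907   +1.234  -0.306  +3.440  -1.118


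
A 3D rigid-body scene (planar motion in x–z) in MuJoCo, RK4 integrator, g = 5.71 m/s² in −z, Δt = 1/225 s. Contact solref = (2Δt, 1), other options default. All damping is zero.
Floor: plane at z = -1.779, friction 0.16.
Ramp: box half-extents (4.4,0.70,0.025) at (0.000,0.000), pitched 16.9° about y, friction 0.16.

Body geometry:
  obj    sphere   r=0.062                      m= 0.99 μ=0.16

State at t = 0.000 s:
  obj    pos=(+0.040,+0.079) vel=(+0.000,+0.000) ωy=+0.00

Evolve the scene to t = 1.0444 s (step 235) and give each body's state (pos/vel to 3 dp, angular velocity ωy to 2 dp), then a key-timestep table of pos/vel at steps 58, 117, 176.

State at t = 1.0444 s:
  obj    pos=(+0.659,-0.109) vel=(+1.185,-0.360) ωy=+19.97

Key-timestep trajectory:
   step    t(s)  obj.x    obj.z    obj.vx   obj.vz 
     58  0.2578   +0.078  +0.067  +0.292  -0.089
    117  0.5200   +0.193  +0.032  +0.590  -0.179
    176  0.7822   +0.387  -0.027  +0.887  -0.270


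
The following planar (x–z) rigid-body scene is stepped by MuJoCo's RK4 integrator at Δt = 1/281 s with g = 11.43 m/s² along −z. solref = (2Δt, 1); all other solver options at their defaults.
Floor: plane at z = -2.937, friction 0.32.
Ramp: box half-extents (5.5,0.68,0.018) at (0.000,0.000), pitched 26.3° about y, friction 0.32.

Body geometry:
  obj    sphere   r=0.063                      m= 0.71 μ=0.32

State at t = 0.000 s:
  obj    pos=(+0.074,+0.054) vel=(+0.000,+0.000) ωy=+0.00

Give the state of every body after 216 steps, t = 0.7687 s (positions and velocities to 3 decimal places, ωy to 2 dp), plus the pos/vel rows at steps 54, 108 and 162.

State at t = 0.7687 s:
  obj    pos=(+1.032,-0.420) vel=(+2.493,-1.232) ωy=+44.13

Key-timestep trajectory:
   step    t(s)  obj.x    obj.z    obj.vx   obj.vz 
     54  0.1922   +0.134  +0.024  +0.623  -0.308
    108  0.3843   +0.314  -0.065  +1.246  -0.616
    162  0.5765   +0.613  -0.213  +1.870  -0.924


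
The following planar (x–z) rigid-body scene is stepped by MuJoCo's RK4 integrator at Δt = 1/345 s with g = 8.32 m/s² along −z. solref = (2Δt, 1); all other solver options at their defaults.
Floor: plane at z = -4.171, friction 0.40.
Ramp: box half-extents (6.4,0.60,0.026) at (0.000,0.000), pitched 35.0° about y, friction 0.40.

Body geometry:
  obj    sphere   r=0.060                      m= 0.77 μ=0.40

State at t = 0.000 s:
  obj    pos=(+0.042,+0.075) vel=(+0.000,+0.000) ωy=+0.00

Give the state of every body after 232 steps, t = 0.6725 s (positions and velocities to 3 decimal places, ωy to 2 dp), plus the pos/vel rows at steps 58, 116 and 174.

State at t = 0.6725 s:
  obj    pos=(+0.674,-0.367) vel=(+1.878,-1.315) ωy=+38.20

Key-timestep trajectory:
   step    t(s)  obj.x    obj.z    obj.vx   obj.vz 
     58  0.1681   +0.082  +0.048  +0.469  -0.329
    116  0.3362   +0.200  -0.035  +0.939  -0.657
    174  0.5043   +0.397  -0.173  +1.408  -0.986


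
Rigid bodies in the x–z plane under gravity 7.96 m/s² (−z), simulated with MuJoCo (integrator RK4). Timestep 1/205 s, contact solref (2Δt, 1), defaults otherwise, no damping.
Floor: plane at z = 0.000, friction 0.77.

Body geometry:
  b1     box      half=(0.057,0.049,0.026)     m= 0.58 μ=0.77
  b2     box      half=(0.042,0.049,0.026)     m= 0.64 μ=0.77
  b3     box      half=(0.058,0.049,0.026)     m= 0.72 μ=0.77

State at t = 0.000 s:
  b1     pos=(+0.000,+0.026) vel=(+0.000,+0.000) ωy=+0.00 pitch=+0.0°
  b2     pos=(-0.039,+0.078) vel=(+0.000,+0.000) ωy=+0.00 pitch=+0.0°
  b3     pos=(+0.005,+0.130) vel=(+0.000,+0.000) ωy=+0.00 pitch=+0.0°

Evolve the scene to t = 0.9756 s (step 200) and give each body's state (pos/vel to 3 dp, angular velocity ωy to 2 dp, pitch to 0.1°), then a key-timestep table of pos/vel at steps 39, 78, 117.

State at t = 0.9756 s:
  b1     pos=(+0.000,+0.026) vel=(+0.000,+0.000) ωy=+0.00 pitch=+0.0°
  b2     pos=(-0.039,+0.078) vel=(+0.000,+0.000) ωy=+0.00 pitch=+0.0°
  b3     pos=(+0.136,+0.026) vel=(+0.000,+0.000) ωy=+0.00 pitch=+180.0°

Key-timestep trajectory:
   step    t(s)  b1.x    b1.z    b1.vx   b1.vz   b2.x    b2.z    b2.vx   b2.vz   b3.x    b3.z    b3.vx   b3.vz 
     39  0.1902   +0.000  +0.026  +0.000  +0.000   -0.039  +0.078  +0.000  +0.000   +0.010  +0.129  +0.069  -0.020
     78  0.3805   +0.000  +0.026  +0.000  +0.000   -0.039  +0.078  +0.000  +0.000   +0.038  +0.115  +0.212  -0.002
    117  0.5707   +0.000  +0.026  +0.000  +0.000   -0.039  +0.078  +0.000  +0.000   +0.094  +0.097  +0.390  -0.324


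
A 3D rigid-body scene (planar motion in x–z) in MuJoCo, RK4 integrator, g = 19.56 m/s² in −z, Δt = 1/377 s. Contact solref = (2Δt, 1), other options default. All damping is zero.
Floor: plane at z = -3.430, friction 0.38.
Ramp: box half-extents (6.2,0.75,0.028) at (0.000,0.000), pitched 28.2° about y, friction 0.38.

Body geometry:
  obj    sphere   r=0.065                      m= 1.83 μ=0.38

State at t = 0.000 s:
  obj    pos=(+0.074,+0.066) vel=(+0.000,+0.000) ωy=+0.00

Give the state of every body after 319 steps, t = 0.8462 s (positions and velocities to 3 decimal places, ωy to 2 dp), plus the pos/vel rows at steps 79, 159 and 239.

State at t = 0.8462 s:
  obj    pos=(+2.157,-1.051) vel=(+4.923,-2.640) ωy=+85.94

Key-timestep trajectory:
   step    t(s)  obj.x    obj.z    obj.vx   obj.vz 
     79  0.2095   +0.202  -0.003  +1.219  -0.654
    159  0.4218   +0.592  -0.212  +2.454  -1.316
    239  0.6340   +1.243  -0.561  +3.689  -1.978


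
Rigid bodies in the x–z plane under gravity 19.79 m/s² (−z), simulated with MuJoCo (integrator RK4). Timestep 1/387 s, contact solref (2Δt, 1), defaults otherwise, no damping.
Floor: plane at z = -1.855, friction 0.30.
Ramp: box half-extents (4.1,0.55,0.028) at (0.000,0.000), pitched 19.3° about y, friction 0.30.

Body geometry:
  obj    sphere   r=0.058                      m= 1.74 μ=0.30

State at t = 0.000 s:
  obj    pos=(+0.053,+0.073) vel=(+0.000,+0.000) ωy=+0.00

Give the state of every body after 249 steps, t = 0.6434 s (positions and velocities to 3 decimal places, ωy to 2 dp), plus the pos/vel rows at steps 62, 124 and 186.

State at t = 0.6434 s:
  obj    pos=(+0.966,-0.247) vel=(+2.837,-0.994) ωy=+51.82

Key-timestep trajectory:
   step    t(s)  obj.x    obj.z    obj.vx   obj.vz 
     62  0.1602   +0.110  +0.053  +0.707  -0.247
    124  0.3204   +0.279  -0.007  +1.413  -0.495
    186  0.4806   +0.562  -0.106  +2.119  -0.742


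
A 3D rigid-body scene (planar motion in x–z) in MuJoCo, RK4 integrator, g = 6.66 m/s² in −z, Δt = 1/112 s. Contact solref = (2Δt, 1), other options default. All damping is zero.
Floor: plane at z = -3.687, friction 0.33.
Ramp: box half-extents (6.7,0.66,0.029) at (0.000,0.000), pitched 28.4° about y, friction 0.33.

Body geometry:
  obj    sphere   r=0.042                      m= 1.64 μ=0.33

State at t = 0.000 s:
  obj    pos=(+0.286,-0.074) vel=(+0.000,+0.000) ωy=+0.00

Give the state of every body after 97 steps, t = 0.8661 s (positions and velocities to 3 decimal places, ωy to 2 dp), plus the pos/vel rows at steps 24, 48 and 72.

State at t = 0.8661 s:
  obj    pos=(+1.033,-0.478) vel=(+1.724,-0.932) ωy=+46.64

Key-timestep trajectory:
   step    t(s)  obj.x    obj.z    obj.vx   obj.vz 
     24  0.2143   +0.332  -0.099  +0.427  -0.231
     48  0.4286   +0.469  -0.173  +0.853  -0.461
     72  0.6429   +0.697  -0.296  +1.280  -0.692


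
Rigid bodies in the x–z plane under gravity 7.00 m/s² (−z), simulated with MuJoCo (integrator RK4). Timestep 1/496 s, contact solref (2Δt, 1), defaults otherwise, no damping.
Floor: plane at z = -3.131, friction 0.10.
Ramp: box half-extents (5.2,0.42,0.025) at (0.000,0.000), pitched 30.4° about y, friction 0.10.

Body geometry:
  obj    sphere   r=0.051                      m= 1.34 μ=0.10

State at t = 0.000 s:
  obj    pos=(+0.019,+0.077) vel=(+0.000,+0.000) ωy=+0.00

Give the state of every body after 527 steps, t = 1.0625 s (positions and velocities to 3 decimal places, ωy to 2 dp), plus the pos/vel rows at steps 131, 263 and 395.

State at t = 1.0625 s:
  obj    pos=(+1.450,-0.762) vel=(+2.686,-1.595) ωy=+31.36

Key-timestep trajectory:
   step    t(s)  obj.x    obj.z    obj.vx   obj.vz 
    131  0.2641   +0.107  +0.025  +0.666  -0.400
    263  0.5302   +0.375  -0.132  +1.342  -0.792
    395  0.7964   +0.823  -0.395  +2.009  -1.204


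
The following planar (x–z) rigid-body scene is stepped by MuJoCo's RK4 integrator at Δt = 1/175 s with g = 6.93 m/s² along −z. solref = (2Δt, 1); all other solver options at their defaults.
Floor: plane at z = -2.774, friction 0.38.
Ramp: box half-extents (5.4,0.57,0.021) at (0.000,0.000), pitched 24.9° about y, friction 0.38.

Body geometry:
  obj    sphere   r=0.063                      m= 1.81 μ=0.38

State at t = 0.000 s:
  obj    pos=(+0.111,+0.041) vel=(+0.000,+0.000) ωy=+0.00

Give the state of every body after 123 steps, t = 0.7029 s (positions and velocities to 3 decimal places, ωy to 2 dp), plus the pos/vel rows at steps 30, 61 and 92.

State at t = 0.7029 s:
  obj    pos=(+0.578,-0.176) vel=(+1.329,-0.617) ωy=+23.25

Key-timestep trajectory:
   step    t(s)  obj.x    obj.z    obj.vx   obj.vz 
     30  0.1714   +0.139  +0.028  +0.324  -0.150
     61  0.3486   +0.226  -0.012  +0.659  -0.306
     92  0.5257   +0.372  -0.080  +0.994  -0.461
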